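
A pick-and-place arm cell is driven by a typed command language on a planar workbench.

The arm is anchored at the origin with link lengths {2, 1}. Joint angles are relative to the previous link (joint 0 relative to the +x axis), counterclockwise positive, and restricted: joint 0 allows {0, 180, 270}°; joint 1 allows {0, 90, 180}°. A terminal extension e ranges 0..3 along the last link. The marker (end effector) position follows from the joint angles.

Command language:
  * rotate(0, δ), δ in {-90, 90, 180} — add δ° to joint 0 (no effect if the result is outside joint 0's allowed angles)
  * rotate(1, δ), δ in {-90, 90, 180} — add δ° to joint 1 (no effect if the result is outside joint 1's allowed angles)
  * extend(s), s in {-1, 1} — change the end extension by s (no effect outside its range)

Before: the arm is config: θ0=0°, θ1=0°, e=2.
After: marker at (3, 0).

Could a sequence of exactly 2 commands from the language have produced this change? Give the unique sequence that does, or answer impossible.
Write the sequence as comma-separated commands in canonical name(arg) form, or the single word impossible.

extend(-1), extend(-1)

begin: config: θ0=0°, θ1=0°, e=2
1. extend(-1) → config: θ0=0°, θ1=0°, e=1
2. extend(-1) → config: θ0=0°, θ1=0°, e=0
uniquely the one of 64 2-step routes that fits.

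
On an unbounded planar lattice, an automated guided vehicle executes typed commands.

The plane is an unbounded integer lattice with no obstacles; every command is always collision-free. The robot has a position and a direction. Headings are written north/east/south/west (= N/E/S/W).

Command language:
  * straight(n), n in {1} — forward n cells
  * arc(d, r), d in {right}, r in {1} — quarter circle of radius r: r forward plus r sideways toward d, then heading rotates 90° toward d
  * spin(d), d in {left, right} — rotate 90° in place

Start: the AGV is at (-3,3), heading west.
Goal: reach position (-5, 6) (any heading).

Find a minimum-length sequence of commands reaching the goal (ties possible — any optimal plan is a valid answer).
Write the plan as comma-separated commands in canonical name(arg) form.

arc(right, 1), straight(1), spin(left), arc(right, 1)

begin: at (-3,3), heading west
step 1 (arc(right, 1)): at (-4,4), heading north
step 2 (straight(1)): at (-4,5), heading north
step 3 (spin(left)): at (-4,5), heading west
step 4 (arc(right, 1)): at (-5,6), heading north
no 3-step plan works, so 4 is optimal.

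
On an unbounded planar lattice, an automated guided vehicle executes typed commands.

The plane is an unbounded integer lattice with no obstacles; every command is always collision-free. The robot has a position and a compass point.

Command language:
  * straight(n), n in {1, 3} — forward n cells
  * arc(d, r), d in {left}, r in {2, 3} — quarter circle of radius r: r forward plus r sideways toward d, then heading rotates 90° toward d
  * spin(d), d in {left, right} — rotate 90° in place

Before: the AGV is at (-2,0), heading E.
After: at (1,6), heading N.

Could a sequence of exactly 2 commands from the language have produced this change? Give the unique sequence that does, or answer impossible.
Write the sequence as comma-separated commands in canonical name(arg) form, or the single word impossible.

arc(left, 3), straight(3)

key: running straight(3) before arc(left, 3) would end elsewhere — order is forced
t0: at (-2,0), heading E
[1] after arc(left, 3): at (1,3), heading N
[2] after straight(3): at (1,6), heading N
no rival 2-sequence matches.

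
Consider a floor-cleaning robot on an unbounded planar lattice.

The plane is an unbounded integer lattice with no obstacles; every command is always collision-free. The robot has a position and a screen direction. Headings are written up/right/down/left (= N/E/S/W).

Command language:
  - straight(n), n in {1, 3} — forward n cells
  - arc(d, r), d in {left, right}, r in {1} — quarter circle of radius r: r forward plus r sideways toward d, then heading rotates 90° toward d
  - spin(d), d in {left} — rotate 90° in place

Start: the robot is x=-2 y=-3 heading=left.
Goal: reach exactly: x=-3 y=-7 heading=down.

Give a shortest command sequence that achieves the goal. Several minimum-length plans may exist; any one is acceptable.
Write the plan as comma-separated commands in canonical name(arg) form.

t0: x=-2 y=-3 heading=left
1. arc(left, 1) → x=-3 y=-4 heading=down
2. straight(3) → x=-3 y=-7 heading=down
shorter routes all fall short; 2 is best.

arc(left, 1), straight(3)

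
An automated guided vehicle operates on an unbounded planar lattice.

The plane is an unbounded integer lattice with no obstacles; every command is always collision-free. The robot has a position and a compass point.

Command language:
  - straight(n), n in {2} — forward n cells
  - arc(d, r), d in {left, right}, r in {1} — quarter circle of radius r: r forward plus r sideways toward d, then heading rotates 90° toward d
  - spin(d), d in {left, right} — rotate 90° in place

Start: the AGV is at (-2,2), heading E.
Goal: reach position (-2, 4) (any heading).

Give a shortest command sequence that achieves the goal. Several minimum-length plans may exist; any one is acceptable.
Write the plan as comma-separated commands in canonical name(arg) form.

initial: at (-2,2), heading E
t=1 spin(left) ⇒ at (-2,2), heading N
t=2 straight(2) ⇒ at (-2,4), heading N
nothing shorter than 2 reaches the goal.

spin(left), straight(2)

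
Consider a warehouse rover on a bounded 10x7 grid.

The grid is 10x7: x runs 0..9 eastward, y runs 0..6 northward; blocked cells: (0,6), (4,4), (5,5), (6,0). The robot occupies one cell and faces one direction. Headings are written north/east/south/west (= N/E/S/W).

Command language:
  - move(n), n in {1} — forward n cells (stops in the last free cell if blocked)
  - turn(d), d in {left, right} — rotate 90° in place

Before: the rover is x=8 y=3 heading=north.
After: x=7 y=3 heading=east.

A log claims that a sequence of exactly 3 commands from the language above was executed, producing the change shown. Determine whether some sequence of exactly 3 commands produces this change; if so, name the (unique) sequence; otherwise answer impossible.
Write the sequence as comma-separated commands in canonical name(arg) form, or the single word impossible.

impossible

every 3-command combo misses the target.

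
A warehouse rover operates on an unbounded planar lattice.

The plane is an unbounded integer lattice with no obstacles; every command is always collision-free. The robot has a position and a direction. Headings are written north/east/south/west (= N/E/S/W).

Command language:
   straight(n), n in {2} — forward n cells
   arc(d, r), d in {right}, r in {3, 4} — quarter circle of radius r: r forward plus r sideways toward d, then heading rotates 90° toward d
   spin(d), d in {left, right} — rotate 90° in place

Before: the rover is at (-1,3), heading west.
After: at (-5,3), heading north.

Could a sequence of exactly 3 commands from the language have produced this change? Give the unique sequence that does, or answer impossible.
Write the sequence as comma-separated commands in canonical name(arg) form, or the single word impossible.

key: running spin(right) before straight(2) would end elsewhere — order is forced
initial: at (-1,3), heading west
t=1 straight(2) ⇒ at (-3,3), heading west
t=2 straight(2) ⇒ at (-5,3), heading west
t=3 spin(right) ⇒ at (-5,3), heading north
no other 3-command option fits: unique.

straight(2), straight(2), spin(right)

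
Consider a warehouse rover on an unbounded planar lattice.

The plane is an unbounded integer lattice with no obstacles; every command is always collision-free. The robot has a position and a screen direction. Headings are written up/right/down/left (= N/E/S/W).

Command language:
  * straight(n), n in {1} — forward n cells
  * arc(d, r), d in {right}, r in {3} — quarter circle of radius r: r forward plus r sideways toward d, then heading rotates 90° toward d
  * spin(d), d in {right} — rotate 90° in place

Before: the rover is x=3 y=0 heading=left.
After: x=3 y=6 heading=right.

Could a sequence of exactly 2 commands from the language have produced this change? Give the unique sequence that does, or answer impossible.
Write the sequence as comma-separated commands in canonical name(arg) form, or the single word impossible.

arc(right, 3), arc(right, 3)

key: cell and facing (now E) both changed — the 2 commands mix motion and turning
from: x=3 y=0 heading=left
[1] after arc(right, 3): x=0 y=3 heading=up
[2] after arc(right, 3): x=3 y=6 heading=right
no other 2-command option fits: unique.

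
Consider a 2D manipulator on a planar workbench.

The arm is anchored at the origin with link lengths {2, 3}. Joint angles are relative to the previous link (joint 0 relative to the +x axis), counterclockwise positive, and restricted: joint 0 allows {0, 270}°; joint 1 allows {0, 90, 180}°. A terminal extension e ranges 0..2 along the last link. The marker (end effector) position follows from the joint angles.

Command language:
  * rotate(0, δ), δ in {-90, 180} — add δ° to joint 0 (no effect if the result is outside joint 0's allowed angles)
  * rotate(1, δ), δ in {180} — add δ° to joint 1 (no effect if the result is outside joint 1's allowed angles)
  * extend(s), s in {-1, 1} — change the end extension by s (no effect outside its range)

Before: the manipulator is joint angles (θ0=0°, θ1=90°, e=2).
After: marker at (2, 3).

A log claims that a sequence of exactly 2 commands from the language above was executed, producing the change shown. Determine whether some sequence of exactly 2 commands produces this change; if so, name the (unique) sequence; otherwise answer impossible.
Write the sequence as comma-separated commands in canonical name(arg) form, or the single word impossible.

extend(-1), extend(-1)

t0: joint angles (θ0=0°, θ1=90°, e=2)
1. extend(-1) → joint angles (θ0=0°, θ1=90°, e=1)
2. extend(-1) → joint angles (θ0=0°, θ1=90°, e=0)
no rival 2-sequence matches.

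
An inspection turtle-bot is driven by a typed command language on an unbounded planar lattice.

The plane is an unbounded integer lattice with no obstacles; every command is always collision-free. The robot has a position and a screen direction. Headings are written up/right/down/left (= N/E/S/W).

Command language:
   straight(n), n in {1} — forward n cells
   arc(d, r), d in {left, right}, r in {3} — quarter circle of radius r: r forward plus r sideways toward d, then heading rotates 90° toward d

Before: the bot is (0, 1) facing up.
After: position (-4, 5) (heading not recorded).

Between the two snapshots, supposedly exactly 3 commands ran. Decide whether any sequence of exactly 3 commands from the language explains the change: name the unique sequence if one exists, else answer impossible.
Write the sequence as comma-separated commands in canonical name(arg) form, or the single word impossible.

begin: (0, 1) facing up
step 1 (straight(1)): (0, 2) facing up
step 2 (arc(left, 3)): (-3, 5) facing left
step 3 (straight(1)): (-4, 5) facing left
all 27 alternatives checked — unique.

straight(1), arc(left, 3), straight(1)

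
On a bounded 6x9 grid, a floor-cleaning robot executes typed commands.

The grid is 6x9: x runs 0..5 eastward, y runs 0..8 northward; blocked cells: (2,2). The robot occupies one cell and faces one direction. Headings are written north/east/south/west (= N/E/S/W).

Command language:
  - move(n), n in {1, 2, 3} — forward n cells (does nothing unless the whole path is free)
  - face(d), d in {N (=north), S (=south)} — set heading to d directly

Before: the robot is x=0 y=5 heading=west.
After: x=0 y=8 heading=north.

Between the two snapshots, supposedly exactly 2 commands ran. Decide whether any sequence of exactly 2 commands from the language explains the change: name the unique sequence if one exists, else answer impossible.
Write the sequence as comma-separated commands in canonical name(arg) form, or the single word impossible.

key: position moved to (0,8) AND the heading swung to N — translation plus rotation needed
start: x=0 y=5 heading=west
[1] after face(N): x=0 y=5 heading=north
[2] after move(3): x=0 y=8 heading=north
uniquely the one of 25 2-step routes that fits.

face(N), move(3)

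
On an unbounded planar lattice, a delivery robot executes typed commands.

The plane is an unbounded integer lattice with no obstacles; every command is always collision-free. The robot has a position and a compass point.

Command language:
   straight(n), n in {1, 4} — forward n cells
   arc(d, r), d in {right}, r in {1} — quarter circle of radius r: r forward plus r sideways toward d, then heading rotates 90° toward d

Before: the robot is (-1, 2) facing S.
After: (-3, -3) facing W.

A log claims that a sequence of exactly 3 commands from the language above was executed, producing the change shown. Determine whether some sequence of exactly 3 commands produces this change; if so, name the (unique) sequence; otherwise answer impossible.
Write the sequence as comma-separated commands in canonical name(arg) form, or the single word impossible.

key: running straight(1) before straight(4) would end elsewhere — order is forced
t0: (-1, 2) facing S
1. straight(4) → (-1, -2) facing S
2. arc(right, 1) → (-2, -3) facing W
3. straight(1) → (-3, -3) facing W
all 27 alternatives checked — unique.

straight(4), arc(right, 1), straight(1)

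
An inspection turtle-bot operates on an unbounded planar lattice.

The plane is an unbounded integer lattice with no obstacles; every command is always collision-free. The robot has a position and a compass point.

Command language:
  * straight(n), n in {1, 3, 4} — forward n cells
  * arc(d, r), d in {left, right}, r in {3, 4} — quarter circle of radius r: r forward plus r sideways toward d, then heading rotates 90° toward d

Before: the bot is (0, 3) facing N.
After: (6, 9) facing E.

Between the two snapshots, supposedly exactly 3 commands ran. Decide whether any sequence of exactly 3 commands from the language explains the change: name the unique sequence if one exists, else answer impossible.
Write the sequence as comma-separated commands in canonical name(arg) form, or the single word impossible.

straight(3), arc(right, 3), straight(3)

key: position moved to (6,9) AND the heading swung to E — translation plus rotation needed
t0: (0, 3) facing N
1. straight(3) → (0, 6) facing N
2. arc(right, 3) → (3, 9) facing E
3. straight(3) → (6, 9) facing E
no other 3-command option fits: unique.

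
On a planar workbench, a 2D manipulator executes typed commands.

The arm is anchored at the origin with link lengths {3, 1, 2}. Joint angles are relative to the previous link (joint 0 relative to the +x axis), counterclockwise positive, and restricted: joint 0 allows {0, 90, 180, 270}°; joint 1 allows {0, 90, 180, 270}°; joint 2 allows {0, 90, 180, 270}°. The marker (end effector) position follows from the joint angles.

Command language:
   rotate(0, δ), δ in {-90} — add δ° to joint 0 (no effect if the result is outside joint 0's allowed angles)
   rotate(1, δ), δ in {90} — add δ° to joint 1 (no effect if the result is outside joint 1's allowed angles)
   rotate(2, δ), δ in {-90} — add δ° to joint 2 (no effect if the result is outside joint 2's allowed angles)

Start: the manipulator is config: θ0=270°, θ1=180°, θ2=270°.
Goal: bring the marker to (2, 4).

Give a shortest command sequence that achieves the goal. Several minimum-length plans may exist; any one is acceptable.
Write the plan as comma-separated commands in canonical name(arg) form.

rotate(0, -90), rotate(0, -90), rotate(1, 90), rotate(1, 90)

initial: config: θ0=270°, θ1=180°, θ2=270°
[1] after rotate(0, -90): config: θ0=180°, θ1=180°, θ2=270°
[2] after rotate(0, -90): config: θ0=90°, θ1=180°, θ2=270°
[3] after rotate(1, 90): config: θ0=90°, θ1=270°, θ2=270°
[4] after rotate(1, 90): config: θ0=90°, θ1=0°, θ2=270°
nothing shorter than 4 reaches the goal.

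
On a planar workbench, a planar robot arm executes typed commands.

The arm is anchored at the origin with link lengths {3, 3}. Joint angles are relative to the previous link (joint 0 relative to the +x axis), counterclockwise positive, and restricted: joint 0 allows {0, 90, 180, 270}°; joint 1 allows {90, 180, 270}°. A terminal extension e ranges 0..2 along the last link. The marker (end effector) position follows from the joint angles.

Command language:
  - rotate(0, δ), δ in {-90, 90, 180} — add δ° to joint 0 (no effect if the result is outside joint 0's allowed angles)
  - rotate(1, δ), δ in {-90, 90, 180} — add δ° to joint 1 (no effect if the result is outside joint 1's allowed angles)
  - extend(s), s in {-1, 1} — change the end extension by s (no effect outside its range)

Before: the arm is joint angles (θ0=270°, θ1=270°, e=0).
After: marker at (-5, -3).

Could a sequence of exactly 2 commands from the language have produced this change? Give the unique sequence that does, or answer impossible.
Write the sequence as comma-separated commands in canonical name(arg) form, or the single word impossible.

begin: joint angles (θ0=270°, θ1=270°, e=0)
step 1 (extend(1)): joint angles (θ0=270°, θ1=270°, e=1)
step 2 (extend(1)): joint angles (θ0=270°, θ1=270°, e=2)
no rival 2-sequence matches.

extend(1), extend(1)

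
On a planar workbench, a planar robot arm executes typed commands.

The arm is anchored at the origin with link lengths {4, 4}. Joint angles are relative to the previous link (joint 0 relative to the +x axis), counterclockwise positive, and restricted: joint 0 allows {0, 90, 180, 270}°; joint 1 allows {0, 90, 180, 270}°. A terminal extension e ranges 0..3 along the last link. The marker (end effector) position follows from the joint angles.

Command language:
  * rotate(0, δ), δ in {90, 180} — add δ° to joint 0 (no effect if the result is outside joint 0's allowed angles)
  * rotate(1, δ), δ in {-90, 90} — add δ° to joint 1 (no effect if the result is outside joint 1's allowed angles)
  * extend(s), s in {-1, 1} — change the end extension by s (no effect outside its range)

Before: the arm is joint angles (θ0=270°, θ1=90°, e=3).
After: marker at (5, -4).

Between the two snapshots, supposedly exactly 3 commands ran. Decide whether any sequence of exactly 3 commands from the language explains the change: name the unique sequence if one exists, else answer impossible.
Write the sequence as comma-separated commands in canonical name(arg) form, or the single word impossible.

extend(1), extend(-1), extend(-1)

key: running extend(-1) before extend(1) would end elsewhere — order is forced
t0: joint angles (θ0=270°, θ1=90°, e=3)
step 1 (extend(1)): joint angles (θ0=270°, θ1=90°, e=3)
step 2 (extend(-1)): joint angles (θ0=270°, θ1=90°, e=2)
step 3 (extend(-1)): joint angles (θ0=270°, θ1=90°, e=1)
no rival 3-sequence matches.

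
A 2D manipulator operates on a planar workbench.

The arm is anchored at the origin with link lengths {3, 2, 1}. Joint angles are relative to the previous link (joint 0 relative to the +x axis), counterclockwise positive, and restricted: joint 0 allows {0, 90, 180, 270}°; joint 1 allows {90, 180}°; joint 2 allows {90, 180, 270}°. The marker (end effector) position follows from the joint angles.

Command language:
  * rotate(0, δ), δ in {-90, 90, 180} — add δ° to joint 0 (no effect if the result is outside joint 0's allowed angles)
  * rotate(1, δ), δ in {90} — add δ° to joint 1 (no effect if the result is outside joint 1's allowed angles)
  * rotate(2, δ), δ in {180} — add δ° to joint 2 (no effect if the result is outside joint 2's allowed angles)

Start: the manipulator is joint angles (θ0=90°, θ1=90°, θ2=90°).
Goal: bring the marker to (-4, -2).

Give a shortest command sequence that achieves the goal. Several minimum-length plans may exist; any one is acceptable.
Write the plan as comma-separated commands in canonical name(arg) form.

initial: joint angles (θ0=90°, θ1=90°, θ2=90°)
step 1 (rotate(2, 180)): joint angles (θ0=90°, θ1=90°, θ2=270°)
step 2 (rotate(0, 90)): joint angles (θ0=180°, θ1=90°, θ2=270°)
nothing shorter than 2 reaches the goal.

rotate(2, 180), rotate(0, 90)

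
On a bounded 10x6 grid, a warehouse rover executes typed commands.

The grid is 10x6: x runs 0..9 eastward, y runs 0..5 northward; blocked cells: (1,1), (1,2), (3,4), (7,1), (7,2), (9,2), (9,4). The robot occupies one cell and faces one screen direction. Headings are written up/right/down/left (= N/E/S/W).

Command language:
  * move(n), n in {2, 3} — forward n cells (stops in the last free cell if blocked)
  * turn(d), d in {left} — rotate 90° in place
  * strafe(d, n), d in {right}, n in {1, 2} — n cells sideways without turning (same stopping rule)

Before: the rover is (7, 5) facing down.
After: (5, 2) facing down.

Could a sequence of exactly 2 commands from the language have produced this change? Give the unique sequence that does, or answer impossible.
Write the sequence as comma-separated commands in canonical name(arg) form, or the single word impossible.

strafe(right, 2), move(3)

key: still facing S at the end — nothing in the sequence rotates
from: (7, 5) facing down
t=1 strafe(right, 2) ⇒ (5, 5) facing down
t=2 move(3) ⇒ (5, 2) facing down
uniquely the one of 25 2-step routes that fits.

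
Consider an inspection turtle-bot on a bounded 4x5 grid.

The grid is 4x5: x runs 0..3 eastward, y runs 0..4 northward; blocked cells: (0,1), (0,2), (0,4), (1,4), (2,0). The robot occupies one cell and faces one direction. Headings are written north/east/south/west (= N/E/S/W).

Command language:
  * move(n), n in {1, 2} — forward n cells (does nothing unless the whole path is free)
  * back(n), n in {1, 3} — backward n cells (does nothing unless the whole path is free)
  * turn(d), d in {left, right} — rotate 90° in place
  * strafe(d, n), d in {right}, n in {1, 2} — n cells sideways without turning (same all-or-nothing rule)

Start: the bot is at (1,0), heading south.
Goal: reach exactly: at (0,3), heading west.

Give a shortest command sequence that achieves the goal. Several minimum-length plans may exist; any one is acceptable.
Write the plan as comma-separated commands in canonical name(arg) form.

begin: at (1,0), heading south
[1] after back(3): at (1,3), heading south
[2] after turn(right): at (1,3), heading west
[3] after move(1): at (0,3), heading west
no 2-step plan works, so 3 is optimal.

back(3), turn(right), move(1)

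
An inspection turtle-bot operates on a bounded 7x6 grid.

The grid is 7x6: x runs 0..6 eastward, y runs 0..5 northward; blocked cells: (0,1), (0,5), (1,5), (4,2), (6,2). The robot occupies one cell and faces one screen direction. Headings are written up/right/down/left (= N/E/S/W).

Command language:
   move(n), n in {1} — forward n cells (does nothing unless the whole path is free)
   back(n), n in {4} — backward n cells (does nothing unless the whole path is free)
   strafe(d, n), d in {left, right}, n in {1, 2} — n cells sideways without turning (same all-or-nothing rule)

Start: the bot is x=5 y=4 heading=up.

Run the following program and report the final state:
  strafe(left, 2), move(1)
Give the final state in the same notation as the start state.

initial: x=5 y=4 heading=up
step 1 (strafe(left, 2)): x=3 y=4 heading=up
step 2 (move(1)): x=3 y=5 heading=up

x=3 y=5 heading=up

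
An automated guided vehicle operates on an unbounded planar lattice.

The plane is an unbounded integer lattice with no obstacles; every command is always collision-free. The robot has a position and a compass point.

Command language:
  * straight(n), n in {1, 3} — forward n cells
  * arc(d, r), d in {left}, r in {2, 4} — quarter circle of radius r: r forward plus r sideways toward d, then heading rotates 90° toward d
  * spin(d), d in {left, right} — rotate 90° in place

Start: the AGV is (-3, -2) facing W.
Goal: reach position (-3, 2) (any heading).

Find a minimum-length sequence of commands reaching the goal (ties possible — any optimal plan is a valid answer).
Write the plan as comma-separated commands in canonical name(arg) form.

spin(right), straight(3), straight(1)

begin: (-3, -2) facing W
[1] after spin(right): (-3, -2) facing N
[2] after straight(3): (-3, 1) facing N
[3] after straight(1): (-3, 2) facing N
shorter routes all fall short; 3 is best.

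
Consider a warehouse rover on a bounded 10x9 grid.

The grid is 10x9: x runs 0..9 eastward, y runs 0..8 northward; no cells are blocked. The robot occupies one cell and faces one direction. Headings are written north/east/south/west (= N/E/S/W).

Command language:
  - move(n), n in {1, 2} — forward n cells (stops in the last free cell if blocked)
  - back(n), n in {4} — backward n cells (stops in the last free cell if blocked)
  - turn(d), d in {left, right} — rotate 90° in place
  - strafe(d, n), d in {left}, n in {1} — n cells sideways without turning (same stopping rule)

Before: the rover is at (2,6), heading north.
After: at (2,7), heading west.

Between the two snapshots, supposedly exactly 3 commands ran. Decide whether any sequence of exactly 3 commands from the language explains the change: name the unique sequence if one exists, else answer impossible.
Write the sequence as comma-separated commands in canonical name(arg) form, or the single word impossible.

key: order matters: swapping move(2) and strafe(left, 1) lands elsewhere
begin: at (2,6), heading north
[1] after move(2): at (2,8), heading north
[2] after turn(left): at (2,8), heading west
[3] after strafe(left, 1): at (2,7), heading west
all 216 alternatives checked — unique.

move(2), turn(left), strafe(left, 1)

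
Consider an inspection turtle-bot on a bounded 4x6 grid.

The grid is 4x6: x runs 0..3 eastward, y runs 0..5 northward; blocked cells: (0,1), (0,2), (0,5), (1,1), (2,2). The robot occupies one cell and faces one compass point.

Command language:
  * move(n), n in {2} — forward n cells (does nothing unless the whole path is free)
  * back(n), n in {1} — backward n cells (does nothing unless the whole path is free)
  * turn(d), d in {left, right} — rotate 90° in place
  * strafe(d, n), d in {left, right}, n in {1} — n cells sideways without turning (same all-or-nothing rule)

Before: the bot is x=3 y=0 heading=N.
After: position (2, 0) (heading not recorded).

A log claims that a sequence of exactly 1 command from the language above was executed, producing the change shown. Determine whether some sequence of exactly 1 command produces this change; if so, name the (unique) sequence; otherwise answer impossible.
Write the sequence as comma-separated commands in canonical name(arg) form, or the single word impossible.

initial: x=3 y=0 heading=N
[1] after strafe(left, 1): x=2 y=0 heading=N
no rival 1-sequence matches.

strafe(left, 1)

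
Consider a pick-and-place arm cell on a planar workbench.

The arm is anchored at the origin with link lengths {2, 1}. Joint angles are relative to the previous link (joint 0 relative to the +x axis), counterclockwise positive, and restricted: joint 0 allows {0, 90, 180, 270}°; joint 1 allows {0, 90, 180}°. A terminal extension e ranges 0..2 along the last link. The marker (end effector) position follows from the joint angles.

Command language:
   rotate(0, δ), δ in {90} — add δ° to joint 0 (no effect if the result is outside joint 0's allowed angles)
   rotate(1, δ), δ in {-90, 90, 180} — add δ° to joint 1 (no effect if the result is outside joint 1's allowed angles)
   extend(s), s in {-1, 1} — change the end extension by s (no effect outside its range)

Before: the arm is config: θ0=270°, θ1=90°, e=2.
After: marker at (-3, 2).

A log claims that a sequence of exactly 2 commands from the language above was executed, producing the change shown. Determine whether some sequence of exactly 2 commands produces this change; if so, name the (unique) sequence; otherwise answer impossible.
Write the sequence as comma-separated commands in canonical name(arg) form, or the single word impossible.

start: config: θ0=270°, θ1=90°, e=2
[1] after rotate(0, 90): config: θ0=0°, θ1=90°, e=2
[2] after rotate(0, 90): config: θ0=90°, θ1=90°, e=2
uniquely the one of 36 2-step routes that fits.

rotate(0, 90), rotate(0, 90)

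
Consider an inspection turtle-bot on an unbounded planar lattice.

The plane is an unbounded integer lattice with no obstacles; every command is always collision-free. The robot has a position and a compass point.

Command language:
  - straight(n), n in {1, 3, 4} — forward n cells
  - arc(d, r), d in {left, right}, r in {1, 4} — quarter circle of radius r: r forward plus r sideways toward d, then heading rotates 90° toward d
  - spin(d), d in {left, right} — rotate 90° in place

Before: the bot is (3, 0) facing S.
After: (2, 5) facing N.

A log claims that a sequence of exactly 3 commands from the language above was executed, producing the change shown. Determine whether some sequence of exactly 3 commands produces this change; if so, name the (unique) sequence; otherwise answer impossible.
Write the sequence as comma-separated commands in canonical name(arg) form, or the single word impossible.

spin(right), arc(right, 1), straight(4)

key: cell and facing (now N) both changed — the 3 commands mix motion and turning
initial: (3, 0) facing S
1. spin(right) → (3, 0) facing W
2. arc(right, 1) → (2, 1) facing N
3. straight(4) → (2, 5) facing N
uniquely the one of 729 3-step routes that fits.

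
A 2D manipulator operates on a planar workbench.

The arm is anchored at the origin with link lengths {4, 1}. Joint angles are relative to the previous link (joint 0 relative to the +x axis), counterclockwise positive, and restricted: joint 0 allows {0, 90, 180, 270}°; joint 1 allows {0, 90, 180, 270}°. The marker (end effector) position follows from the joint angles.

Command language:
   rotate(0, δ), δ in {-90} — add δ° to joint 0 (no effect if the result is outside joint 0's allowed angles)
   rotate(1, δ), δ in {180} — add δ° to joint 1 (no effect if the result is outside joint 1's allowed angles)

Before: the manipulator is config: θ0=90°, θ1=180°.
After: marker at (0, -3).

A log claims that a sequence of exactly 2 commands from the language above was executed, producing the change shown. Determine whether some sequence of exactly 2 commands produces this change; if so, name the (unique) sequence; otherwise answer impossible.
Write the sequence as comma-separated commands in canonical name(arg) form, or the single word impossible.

rotate(0, -90), rotate(0, -90)

begin: config: θ0=90°, θ1=180°
t=1 rotate(0, -90) ⇒ config: θ0=0°, θ1=180°
t=2 rotate(0, -90) ⇒ config: θ0=270°, θ1=180°
all 4 alternatives checked — unique.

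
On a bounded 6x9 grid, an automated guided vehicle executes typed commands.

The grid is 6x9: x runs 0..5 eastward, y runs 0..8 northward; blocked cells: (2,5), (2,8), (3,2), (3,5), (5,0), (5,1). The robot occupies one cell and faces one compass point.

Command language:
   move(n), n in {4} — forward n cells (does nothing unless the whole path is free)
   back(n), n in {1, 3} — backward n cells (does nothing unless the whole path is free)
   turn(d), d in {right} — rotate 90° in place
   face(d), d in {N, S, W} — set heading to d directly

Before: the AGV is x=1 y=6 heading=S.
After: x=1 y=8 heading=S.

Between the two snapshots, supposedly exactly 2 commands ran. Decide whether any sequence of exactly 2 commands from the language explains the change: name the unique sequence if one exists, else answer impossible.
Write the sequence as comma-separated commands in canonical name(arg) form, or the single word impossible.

key: heading stays S — no command in the sequence turns
begin: x=1 y=6 heading=S
step 1 (back(1)): x=1 y=7 heading=S
step 2 (back(1)): x=1 y=8 heading=S
all 49 alternatives checked — unique.

back(1), back(1)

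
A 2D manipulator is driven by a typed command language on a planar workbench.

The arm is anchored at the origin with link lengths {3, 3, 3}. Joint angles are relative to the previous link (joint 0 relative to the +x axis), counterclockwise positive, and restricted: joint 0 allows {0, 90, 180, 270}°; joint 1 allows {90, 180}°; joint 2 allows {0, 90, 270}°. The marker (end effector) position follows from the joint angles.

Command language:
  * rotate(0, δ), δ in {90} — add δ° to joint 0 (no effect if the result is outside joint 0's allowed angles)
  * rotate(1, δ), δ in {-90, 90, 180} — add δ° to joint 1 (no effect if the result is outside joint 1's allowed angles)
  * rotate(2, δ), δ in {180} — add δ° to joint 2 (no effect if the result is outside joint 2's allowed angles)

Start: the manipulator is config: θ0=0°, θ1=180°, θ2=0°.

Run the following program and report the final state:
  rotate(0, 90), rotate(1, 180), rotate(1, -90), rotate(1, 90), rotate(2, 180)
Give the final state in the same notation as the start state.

begin: config: θ0=0°, θ1=180°, θ2=0°
t=1 rotate(0, 90) ⇒ config: θ0=90°, θ1=180°, θ2=0°
t=2 rotate(1, 180) ⇒ config: θ0=90°, θ1=180°, θ2=0°
t=3 rotate(1, -90) ⇒ config: θ0=90°, θ1=90°, θ2=0°
t=4 rotate(1, 90) ⇒ config: θ0=90°, θ1=180°, θ2=0°
t=5 rotate(2, 180) ⇒ config: θ0=90°, θ1=180°, θ2=0°

config: θ0=90°, θ1=180°, θ2=0°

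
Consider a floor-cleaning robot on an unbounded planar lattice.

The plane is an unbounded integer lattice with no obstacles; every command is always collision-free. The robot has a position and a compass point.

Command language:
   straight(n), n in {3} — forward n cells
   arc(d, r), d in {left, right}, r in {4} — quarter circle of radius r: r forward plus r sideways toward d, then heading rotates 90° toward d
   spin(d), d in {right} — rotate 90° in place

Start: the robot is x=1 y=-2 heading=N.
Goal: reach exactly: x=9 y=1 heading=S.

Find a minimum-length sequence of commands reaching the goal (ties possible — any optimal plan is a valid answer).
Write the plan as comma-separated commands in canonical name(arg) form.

t0: x=1 y=-2 heading=N
[1] after straight(3): x=1 y=1 heading=N
[2] after arc(right, 4): x=5 y=5 heading=E
[3] after arc(right, 4): x=9 y=1 heading=S
shorter routes all fall short; 3 is best.

straight(3), arc(right, 4), arc(right, 4)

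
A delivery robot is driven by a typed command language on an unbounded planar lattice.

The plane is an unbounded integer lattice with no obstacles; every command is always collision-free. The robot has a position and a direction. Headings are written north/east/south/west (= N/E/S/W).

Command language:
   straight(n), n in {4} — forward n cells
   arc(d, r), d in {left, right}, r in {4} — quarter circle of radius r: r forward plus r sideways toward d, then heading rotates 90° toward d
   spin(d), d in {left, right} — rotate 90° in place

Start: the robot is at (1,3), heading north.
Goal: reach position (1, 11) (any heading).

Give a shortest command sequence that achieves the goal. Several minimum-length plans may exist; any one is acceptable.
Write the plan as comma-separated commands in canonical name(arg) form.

t0: at (1,3), heading north
1. straight(4) → at (1,7), heading north
2. straight(4) → at (1,11), heading north
shorter routes all fall short; 2 is best.

straight(4), straight(4)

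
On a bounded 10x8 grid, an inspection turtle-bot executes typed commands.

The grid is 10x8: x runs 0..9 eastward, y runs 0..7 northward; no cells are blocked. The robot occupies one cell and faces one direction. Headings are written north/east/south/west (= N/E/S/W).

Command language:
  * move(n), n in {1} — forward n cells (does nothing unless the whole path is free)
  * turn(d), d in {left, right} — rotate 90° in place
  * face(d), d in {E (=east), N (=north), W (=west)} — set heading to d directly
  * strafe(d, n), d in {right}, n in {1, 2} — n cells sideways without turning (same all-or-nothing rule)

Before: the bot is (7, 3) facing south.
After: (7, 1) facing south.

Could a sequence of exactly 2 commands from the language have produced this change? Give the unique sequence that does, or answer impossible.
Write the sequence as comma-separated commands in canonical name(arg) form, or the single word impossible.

key: heading stays S — no command in the sequence turns
initial: (7, 3) facing south
[1] after move(1): (7, 2) facing south
[2] after move(1): (7, 1) facing south
uniquely the one of 64 2-step routes that fits.

move(1), move(1)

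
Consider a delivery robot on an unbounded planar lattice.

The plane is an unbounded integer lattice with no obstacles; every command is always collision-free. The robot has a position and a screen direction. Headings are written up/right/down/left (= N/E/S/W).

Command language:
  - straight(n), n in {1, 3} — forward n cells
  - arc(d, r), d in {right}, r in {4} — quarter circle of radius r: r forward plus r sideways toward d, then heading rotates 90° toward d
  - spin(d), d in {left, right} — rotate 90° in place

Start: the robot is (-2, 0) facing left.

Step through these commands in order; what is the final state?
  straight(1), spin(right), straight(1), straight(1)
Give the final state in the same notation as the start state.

from: (-2, 0) facing left
[1] after straight(1): (-3, 0) facing left
[2] after spin(right): (-3, 0) facing up
[3] after straight(1): (-3, 1) facing up
[4] after straight(1): (-3, 2) facing up

(-3, 2) facing up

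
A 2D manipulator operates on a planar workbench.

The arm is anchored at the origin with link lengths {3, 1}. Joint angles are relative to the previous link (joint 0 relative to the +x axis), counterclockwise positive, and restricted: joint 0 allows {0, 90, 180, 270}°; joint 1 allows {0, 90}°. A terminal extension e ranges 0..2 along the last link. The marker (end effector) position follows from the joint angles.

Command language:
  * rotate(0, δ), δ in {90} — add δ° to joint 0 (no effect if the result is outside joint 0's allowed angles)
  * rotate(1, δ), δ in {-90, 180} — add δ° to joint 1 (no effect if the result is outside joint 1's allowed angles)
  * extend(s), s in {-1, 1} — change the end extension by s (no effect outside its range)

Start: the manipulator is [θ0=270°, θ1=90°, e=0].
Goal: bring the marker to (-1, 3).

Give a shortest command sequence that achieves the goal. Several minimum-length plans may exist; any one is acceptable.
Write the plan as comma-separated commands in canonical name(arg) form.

rotate(0, 90), rotate(0, 90)

start: [θ0=270°, θ1=90°, e=0]
1. rotate(0, 90) → [θ0=0°, θ1=90°, e=0]
2. rotate(0, 90) → [θ0=90°, θ1=90°, e=0]
shorter routes all fall short; 2 is best.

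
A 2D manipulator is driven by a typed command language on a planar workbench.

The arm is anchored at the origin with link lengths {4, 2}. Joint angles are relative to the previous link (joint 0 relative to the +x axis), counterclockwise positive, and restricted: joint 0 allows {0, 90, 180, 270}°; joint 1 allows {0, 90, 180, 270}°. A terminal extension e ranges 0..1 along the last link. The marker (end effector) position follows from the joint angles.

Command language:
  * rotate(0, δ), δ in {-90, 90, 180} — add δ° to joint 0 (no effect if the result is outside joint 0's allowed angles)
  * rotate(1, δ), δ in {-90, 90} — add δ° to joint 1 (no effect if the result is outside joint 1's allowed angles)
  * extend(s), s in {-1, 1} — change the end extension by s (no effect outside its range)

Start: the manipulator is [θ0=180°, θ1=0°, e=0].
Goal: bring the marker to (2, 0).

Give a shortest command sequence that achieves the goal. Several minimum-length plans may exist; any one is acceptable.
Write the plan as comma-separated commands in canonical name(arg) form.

rotate(0, 180), rotate(1, 90), rotate(1, 90)

initial: [θ0=180°, θ1=0°, e=0]
step 1 (rotate(0, 180)): [θ0=0°, θ1=0°, e=0]
step 2 (rotate(1, 90)): [θ0=0°, θ1=90°, e=0]
step 3 (rotate(1, 90)): [θ0=0°, θ1=180°, e=0]
minimal: 3 command(s), checked below 3.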